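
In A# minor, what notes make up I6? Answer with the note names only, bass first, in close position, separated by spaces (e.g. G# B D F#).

C## E# A#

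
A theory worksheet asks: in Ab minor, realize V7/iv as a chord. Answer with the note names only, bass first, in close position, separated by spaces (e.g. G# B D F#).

The slash means an applied dominant: we want the dominant of iv. In Ab minor, iv is Db minor, and its dominant is built on Ab.
Building a dominant seventh chord on Ab gives Ab-C-Eb-Gb.

Ab C Eb Gb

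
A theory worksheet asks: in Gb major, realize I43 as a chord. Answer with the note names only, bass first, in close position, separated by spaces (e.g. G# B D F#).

The numeral's case and figure indicate a major seventh chord. In Gb major its root, the first degree, is Gb.
That chord is spelled Gb-Bb-Db-F.
The figured bass 43 indicates second inversion, placing the fifth (Db) in the bass: Db-F-Gb-Bb.

Db F Gb Bb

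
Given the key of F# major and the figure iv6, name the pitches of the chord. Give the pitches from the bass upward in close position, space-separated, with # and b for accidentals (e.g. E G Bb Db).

D F# B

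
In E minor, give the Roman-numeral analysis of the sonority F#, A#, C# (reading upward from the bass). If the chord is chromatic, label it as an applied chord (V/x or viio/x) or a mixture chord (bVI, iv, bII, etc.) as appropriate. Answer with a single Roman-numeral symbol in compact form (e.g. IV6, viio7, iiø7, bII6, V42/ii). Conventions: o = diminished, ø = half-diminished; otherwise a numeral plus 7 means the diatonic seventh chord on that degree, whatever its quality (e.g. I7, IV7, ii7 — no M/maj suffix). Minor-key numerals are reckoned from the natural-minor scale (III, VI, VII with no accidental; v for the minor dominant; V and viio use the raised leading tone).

V/V

Stacked in thirds the chord is F#-A#-C#: a major triad on F#.
F# is not a diatonic chord root with this quality in E minor, but it lies a perfect fifth above B (V), so the chord functions as an applied dominant of V.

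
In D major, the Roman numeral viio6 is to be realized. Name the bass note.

E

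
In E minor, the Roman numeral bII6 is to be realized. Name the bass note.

A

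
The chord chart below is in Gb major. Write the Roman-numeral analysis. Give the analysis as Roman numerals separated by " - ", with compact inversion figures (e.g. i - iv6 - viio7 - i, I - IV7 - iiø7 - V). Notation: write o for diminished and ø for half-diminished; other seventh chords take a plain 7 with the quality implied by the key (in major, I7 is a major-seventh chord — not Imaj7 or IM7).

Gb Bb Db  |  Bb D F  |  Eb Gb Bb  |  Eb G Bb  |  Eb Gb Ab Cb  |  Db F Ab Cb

I - V/vi - vi - V/ii - ii43 - V7

Gb-Bb-Db: root Gb is the tonic; major triad there is I.
Bb-D-F: a major triad on Bb, the applied dominant of vi → V/vi.
Eb-Gb-Bb: minor triad on Eb = scale degree 6 → vi.
Eb-G-Bb is the secondary dominant of ii (major triad on Eb): V/ii.
Eb-Gb-Ab-Cb: root Ab is the supertonic; minor seventh chord there is ii43.
Db-F-Ab-Cb: dominant seventh chord on Db = scale degree 5 → V7.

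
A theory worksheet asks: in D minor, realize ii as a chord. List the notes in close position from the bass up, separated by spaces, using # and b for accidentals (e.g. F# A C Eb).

Scale degree 2 in D minor is E; here the chord built on it is altered to a minor triad. ii is the minor supertonic, borrowed from the parallel major (the Dorian ii).
So the chord is E-G-B, a minor triad.

E G B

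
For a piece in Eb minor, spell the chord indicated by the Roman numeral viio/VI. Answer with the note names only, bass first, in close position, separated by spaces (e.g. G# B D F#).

The slash marks an applied leading-tone chord: viio of VI. In Eb minor, VI is Cb, so the leading tone to it is Bb, a half step below.
Building a diminished triad on Bb gives Bb-Db-Fb.

Bb Db Fb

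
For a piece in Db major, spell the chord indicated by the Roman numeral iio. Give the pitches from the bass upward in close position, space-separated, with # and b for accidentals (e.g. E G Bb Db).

Eb Gb Bbb

Scale degree 2 in Db major is Eb; here the chord built on it is altered to a diminished triad. iio is the diminished supertonic triad, borrowed from the parallel minor.
So the chord is Eb-Gb-Bbb, a diminished triad.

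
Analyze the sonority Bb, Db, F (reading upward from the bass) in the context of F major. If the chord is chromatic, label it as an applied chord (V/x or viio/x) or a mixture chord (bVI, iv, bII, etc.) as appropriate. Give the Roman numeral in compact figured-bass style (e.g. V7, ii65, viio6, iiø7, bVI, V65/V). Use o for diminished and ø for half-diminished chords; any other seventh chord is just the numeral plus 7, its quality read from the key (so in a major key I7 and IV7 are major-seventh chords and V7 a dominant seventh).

The pitches Bb-Db-F form a minor triad rooted on Bb.
Bb is the fourth degree of F major. This is the minor subdominant, borrowed from the parallel minor.

iv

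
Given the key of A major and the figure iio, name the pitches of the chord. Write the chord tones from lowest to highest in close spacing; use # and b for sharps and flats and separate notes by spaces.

B D F

Scale degree 2 in A major is B; here the chord built on it is altered to a diminished triad. iio is the diminished supertonic triad, borrowed from the parallel minor.
So the chord is B-D-F.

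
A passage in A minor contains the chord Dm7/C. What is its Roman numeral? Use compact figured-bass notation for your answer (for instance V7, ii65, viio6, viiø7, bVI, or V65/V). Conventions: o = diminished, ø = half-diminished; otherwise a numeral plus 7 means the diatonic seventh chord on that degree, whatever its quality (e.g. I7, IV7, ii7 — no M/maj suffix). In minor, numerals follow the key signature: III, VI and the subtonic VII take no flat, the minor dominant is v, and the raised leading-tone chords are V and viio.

iv42

Stacked in thirds the chord is D-F-A-C: a minor seventh chord on D.
In A minor, D is the subdominant; the diatonic minor seventh chord there is iv7.
With C in the bass the chord is in third inversion, so the figured bass is 42.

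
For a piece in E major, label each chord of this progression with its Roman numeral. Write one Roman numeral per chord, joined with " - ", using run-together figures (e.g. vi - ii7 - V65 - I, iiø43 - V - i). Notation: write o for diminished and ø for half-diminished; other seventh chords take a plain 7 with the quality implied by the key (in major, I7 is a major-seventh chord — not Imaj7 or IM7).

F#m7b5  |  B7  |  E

iiø7 - V7 - I

F#m7b5: F# with this quality isn't in the key; it's iiø7, borrowed from the parallel minor.
B7: dominant seventh chord on B = scale degree 5 → V7.
E has root E, degree 1 in E major, so I.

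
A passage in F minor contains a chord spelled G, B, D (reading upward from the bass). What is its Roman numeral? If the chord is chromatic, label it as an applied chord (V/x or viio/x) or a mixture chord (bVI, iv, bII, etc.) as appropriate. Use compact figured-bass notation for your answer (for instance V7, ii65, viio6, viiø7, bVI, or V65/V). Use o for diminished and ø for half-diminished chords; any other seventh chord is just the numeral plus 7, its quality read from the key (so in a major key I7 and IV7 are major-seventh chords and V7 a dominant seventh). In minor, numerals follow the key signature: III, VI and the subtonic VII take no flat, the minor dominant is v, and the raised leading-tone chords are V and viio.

The pitches G-B-D form a major triad rooted on G.
G is not a diatonic chord root with this quality in F minor, but it lies a perfect fifth above C (V), so the chord functions as an applied dominant of V.

V/V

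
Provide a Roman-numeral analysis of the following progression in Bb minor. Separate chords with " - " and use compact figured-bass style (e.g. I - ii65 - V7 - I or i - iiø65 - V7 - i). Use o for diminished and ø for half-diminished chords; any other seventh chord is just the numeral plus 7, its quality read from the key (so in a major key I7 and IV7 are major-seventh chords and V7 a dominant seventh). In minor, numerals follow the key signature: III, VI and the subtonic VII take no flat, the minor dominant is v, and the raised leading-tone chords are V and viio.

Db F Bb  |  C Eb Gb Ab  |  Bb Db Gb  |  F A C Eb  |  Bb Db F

Db-F-Bb has root Bb, degree 1 in Bb minor, so i6.
C-Eb-Gb-Ab: root Ab is the subtonic; dominant seventh chord there is VII65.
Bb-Db-Gb: root Gb is the submediant; major triad there is VI6.
F-A-C-Eb: dominant seventh chord on F = scale degree 5 → V7.
Bb-Db-F: minor triad on Bb = scale degree 1 → i.

i6 - VII65 - VI6 - V7 - i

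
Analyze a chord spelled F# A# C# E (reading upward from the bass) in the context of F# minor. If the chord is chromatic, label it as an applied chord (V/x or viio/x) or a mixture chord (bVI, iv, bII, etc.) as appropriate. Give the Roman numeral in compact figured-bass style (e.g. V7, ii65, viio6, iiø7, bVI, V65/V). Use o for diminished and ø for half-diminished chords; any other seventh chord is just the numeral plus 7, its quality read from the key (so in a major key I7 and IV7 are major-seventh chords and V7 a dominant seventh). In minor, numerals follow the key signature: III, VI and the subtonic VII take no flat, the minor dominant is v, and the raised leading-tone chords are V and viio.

V7/iv

The pitches F#-A#-C#-E form a dominant seventh chord rooted on F#.
F# is not a diatonic chord root with this quality in F# minor, but it lies a perfect fifth above B (iv), so the chord functions as an applied dominant of iv.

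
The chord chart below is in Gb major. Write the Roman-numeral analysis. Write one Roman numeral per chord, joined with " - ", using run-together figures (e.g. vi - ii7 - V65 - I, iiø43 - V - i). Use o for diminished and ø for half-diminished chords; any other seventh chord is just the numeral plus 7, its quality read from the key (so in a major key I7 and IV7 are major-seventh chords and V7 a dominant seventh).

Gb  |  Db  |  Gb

I - V - I

Gb: major triad on Gb = scale degree 1 → I.
Db: major triad on Db = scale degree 5 → V.
Gb has root Gb, degree 1 in Gb major, so I.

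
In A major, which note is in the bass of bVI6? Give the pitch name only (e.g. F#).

A

bVI in A major has root F; the chord is F-A-C.
The figure 6 means first inversion — the third is in the bass.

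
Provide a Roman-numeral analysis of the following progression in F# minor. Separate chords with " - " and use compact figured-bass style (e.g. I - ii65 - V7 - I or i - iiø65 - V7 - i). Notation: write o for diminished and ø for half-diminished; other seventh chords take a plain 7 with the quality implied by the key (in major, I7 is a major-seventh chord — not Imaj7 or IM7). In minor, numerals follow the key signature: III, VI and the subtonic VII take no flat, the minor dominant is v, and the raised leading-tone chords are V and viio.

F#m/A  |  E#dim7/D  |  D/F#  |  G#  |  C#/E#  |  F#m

i6 - viio42 - VI6 - V/V - V6 - i

F#m/A has root F#, degree 1 in F# minor, so i6.
E#dim7/D has root E#, degree 7 in F# minor, so viio42.
D/F#: root D is the submediant; major triad there is VI6.
G#: chromatic; G# is V of V, so V/V.
C#/E#: root C# is the dominant; major triad there is V6.
F#m has root F#, degree 1 in F# minor, so i.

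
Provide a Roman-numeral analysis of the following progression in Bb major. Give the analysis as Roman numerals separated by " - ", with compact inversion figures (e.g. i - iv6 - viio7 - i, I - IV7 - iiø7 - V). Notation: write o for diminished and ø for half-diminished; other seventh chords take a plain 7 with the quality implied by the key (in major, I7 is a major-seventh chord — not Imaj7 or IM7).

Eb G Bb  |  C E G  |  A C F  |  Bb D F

Eb-G-Bb: root Eb is the subdominant; major triad there is IV.
C-E-G is the secondary dominant of V (major triad on C): V/V.
A-C-F: major triad on F = scale degree 5 → V6.
Bb-D-F: root Bb is the tonic; major triad there is I.

IV - V/V - V6 - I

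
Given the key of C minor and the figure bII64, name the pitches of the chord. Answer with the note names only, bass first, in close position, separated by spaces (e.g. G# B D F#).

Ab Db F

bII64 is the Neapolitan chord — a major triad on the lowered second degree. In C minor that root is Db.
So the chord is Db-F-Ab.
With the 64 figure the chord is in second inversion; from the bass Ab upward in close position it reads Ab-Db-F.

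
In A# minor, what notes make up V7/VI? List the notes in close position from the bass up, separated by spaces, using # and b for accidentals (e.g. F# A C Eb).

C# E# G# B

V7/VI is a secondary dominant — the dominant seventh of VI. VI in A# minor is F#, so the applied chord's root is C#, a perfect fifth above.
Building a dominant seventh chord on C# gives C#-E#-G#-B.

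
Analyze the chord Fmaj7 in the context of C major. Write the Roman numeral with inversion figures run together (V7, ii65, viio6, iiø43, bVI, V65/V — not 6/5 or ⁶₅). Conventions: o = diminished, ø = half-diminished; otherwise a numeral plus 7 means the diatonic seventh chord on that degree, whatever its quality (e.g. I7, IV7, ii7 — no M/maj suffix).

Stacked in thirds the chord is F-A-C-E: a major seventh chord on F.
In C major, F is the subdominant; the diatonic major seventh chord there is IV7.

IV7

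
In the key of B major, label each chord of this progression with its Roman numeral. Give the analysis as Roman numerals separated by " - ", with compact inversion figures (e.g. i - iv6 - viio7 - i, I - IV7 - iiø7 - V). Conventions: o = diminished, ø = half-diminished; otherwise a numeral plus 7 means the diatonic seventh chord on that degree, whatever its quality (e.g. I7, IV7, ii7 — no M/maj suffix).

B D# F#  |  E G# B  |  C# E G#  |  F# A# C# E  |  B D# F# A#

B-D#-F#: root B is the tonic; major triad there is I.
E-G#-B: root E is the subdominant; major triad there is IV.
C#-E-G# has root C#, degree 2 in B major, so ii.
F#-A#-C#-E: root F# is the dominant; dominant seventh chord there is V7.
B-D#-F#-A#: root B is the tonic; major seventh chord there is I7.

I - IV - ii - V7 - I7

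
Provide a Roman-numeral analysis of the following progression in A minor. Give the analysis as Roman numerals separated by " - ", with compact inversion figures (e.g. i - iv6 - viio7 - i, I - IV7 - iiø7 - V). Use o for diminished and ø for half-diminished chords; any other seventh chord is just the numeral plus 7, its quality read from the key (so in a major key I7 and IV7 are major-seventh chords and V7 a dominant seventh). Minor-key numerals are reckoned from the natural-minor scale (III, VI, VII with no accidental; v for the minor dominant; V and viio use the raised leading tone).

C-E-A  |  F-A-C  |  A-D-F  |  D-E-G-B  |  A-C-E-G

C-E-A has root A, degree 1 in A minor, so i6.
F-A-C: major triad on F = scale degree 6 → VI.
A-D-F: root D is the subdominant; minor triad there is iv64.
D-E-G-B: minor seventh chord on E = scale degree 5 → v42.
A-C-E-G: root A is the tonic; minor seventh chord there is i7.

i6 - VI - iv64 - v42 - i7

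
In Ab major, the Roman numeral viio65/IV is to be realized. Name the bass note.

Eb

The applied chord viio65/IV is rooted on C: C-Eb-Gb-Bbb.
The figure 65 means first inversion — the third is in the bass.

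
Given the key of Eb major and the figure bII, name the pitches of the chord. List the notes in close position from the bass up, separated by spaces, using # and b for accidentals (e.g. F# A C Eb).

Fb Ab Cb

bII is the Neapolitan chord — a major triad on the lowered second degree. In Eb major that root is Fb.
So the chord is Fb-Ab-Cb.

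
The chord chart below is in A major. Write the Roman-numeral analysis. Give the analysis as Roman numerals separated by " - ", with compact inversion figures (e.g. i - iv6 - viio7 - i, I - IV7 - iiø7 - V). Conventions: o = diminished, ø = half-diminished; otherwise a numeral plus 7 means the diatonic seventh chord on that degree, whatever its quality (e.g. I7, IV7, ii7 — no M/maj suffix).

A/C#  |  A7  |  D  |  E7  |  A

A/C# has root A, degree 1 in A major, so I6.
A7: chromatic; A is V of IV, so V7/IV.
D: root D is the subdominant; major triad there is IV.
E7 has root E, degree 5 in A major, so V7.
A: root A is the tonic; major triad there is I.

I6 - V7/IV - IV - V7 - I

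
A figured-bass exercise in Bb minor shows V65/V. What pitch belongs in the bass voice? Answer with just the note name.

E

The applied chord V65/V is rooted on C: C-E-G-Bb.
The figure 65 means first inversion — the third is in the bass.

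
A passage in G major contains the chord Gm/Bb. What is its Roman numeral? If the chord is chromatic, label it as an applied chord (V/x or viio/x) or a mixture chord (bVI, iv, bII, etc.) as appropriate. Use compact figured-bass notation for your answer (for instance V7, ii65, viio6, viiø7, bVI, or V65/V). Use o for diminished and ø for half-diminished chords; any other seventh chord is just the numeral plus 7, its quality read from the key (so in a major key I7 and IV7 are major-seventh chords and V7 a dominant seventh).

Stacked in thirds the chord is G-Bb-D: a minor triad on G.
G is the first degree of G major. This is the minor tonic, borrowed from the parallel minor.
With Bb in the bass the chord is in first inversion, so the figured bass is 6.

i6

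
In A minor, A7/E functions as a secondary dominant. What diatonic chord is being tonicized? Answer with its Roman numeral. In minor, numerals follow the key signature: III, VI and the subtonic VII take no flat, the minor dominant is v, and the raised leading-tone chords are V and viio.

iv

The chord is a dominant seventh chord on A.
A dominant resolves down a perfect fifth: A → D. In A minor, D is scale degree 4, i.e. iv.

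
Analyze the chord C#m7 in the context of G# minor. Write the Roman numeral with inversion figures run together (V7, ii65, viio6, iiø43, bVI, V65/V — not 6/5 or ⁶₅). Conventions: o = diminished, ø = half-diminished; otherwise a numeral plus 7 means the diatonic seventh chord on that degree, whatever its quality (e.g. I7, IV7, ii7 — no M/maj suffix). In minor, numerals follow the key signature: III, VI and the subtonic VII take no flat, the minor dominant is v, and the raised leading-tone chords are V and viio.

The pitches C#-E-G#-B form a minor seventh chord rooted on C#.
C# is scale degree 4 in G# minor, and a minor seventh chord on that degree is written iv7.

iv7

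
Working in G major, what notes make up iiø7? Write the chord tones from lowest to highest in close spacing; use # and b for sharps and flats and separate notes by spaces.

Scale degree 2 in G major is A; here the chord built on it is altered to a half-diminished seventh chord. iiø7 is the half-diminished supertonic seventh, borrowed from the parallel minor.
So the chord is A-C-Eb-G, a half-diminished seventh chord.

A C Eb G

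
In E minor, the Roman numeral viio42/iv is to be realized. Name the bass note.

F

The applied chord viio42/iv is rooted on G#: G#-B-D-F.
The figure 42 means third inversion — the seventh is in the bass.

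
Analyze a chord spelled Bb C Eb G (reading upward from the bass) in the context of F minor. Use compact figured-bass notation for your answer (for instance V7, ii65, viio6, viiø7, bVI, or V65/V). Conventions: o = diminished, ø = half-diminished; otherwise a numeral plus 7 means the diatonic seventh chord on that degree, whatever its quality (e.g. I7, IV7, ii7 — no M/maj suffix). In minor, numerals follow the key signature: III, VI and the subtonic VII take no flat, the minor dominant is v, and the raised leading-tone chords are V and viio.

v42

Stacked in thirds the chord is C-Eb-G-Bb: a minor seventh chord on C.
C is scale degree 5 in F minor, and a minor seventh chord on that degree is written v7.
With Bb in the bass the chord is in third inversion, so the figured bass is 42.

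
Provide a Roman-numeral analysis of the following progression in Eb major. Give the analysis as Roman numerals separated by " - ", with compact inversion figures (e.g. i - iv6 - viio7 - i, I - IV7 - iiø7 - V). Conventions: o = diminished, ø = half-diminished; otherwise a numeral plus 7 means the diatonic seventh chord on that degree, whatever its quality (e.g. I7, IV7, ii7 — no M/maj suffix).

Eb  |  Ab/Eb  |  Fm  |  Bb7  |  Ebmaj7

Eb: major triad on Eb = scale degree 1 → I.
Ab/Eb has root Ab, degree 4 in Eb major, so IV64.
Fm has root F, degree 2 in Eb major, so ii.
Bb7: dominant seventh chord on Bb = scale degree 5 → V7.
Ebmaj7 has root Eb, degree 1 in Eb major, so I7.

I - IV64 - ii - V7 - I7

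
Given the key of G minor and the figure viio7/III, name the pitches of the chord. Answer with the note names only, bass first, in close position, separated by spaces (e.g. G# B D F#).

A C Eb Gb

viio7/III is a secondary leading-tone chord. The target III is Bb in G minor; the applied chord is rooted a semitone below, on A.
Building a fully diminished seventh chord on A gives A-C-Eb-Gb.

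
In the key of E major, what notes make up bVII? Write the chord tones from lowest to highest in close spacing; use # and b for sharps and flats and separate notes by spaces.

D F# A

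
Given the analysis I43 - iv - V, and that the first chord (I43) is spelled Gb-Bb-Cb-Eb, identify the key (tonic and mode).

I43 is given as Gb-Bb-Cb-Eb — a major seventh chord with root Cb.
If Cb is scale degree 1 and the mode makes that degree carry a major seventh chord, the tonic is Cb and the mode is major.

Cb major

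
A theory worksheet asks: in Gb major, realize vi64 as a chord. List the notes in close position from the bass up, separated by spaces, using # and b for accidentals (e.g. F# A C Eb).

The numeral's case and figure indicate a minor triad. In Gb major its root, scale degree 6, is Eb.
Stacking thirds from Eb gives Eb-Gb-Bb.
With the 64 figure the chord is in second inversion; from the bass Bb upward in close position it reads Bb-Eb-Gb.

Bb Eb Gb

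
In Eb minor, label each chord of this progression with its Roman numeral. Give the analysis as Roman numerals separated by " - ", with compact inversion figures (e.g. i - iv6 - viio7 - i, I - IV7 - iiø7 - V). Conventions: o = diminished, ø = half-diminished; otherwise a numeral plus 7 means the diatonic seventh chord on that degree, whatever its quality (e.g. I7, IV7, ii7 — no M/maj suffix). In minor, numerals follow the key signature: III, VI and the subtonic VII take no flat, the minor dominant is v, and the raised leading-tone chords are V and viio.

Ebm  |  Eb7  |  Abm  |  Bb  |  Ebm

Ebm has root Eb, degree 1 in Eb minor, so i.
Eb7: a dominant seventh chord on Eb, the applied dominant of iv → V7/iv.
Abm has root Ab, degree 4 in Eb minor, so iv.
Bb: major triad on Bb = scale degree 5 → V.
Ebm has root Eb, degree 1 in Eb minor, so i.

i - V7/iv - iv - V - i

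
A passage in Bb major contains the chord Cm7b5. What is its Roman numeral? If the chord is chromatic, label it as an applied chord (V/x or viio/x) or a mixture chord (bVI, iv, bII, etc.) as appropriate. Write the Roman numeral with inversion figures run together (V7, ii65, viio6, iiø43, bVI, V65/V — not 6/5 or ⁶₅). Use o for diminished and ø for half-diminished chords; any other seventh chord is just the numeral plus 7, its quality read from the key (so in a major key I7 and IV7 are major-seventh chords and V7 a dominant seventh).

Stacked in thirds the chord is C-Eb-Gb-Bb: a half-diminished seventh chord on C.
C is the second degree of Bb major. This is the half-diminished supertonic seventh, borrowed from the parallel minor.

iiø7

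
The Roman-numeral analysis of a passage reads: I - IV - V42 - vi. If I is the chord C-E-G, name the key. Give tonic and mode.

The chord C is a major triad rooted on C; its label is I.
If C is scale degree 1 and the mode makes that degree carry a major triad, the tonic is C and the mode is major.

C major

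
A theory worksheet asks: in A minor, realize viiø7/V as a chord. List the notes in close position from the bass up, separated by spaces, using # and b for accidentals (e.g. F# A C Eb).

The slash marks an applied leading-tone chord: viio of V. In A minor, V is E, so the leading tone to it is D#, a half step below.
Building a half-diminished seventh chord on D# gives D#-F#-A-C#.

D# F# A C#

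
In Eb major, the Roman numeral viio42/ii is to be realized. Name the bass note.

Db

The applied chord viio42/ii is rooted on E: E-G-Bb-Db.
The figure 42 means third inversion — the seventh is in the bass.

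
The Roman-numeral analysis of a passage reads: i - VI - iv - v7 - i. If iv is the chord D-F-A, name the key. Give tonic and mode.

The chord Dm is a minor triad rooted on D; its label is iv.
iv on D implies D is the subdominant; that puts the tonic at A, and the lowercase numeral fits minor mode.

A minor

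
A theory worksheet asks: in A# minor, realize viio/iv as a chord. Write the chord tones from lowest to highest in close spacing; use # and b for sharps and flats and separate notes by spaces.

viio/iv is a secondary leading-tone chord. The target iv is D# in A# minor; the applied chord is rooted a semitone below, on C##.
Building a diminished triad on C## gives C##-E#-G#.

C## E# G#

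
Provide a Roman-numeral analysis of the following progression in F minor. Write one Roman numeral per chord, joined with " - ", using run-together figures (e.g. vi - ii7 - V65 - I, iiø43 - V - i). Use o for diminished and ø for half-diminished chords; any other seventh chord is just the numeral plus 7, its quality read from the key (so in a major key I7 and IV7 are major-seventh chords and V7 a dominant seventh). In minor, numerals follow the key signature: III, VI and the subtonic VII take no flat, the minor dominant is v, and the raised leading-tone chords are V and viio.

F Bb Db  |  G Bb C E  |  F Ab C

iv64 - V43 - i

F-Bb-Db: minor triad on Bb = scale degree 4 → iv64.
G-Bb-C-E: root C is the dominant; dominant seventh chord there is V43.
F-Ab-C: root F is the tonic; minor triad there is i.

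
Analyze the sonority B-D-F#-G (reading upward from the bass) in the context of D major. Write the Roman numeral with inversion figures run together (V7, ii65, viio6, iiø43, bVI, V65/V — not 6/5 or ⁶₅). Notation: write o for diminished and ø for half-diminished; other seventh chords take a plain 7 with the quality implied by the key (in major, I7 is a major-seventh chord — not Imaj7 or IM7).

IV65

Stacked in thirds the chord is G-B-D-F#: a major seventh chord on G.
G is scale degree 4 in D major, and a major seventh chord on that degree is written IV7.
With B in the bass the chord is in first inversion, so the figured bass is 65.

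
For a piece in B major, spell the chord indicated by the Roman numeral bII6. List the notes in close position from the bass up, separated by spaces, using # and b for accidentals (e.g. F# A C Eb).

E G C

bII6 is the Neapolitan sixth — a major triad on the lowered second degree, here in its customary first inversion. In B major that root is C.
So the chord is C-E-G.
With the 6 figure the chord is in first inversion; from the bass E upward in close position it reads E-G-C.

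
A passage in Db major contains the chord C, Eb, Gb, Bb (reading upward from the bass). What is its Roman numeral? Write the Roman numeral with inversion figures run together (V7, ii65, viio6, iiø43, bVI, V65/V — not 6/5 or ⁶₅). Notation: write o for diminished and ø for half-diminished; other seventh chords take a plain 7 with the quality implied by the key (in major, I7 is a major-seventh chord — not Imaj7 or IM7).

The pitches C-Eb-Gb-Bb form a half-diminished seventh chord rooted on C.
In Db major, C is the leading tone; the diatonic half-diminished seventh chord there is viiø7.

viiø7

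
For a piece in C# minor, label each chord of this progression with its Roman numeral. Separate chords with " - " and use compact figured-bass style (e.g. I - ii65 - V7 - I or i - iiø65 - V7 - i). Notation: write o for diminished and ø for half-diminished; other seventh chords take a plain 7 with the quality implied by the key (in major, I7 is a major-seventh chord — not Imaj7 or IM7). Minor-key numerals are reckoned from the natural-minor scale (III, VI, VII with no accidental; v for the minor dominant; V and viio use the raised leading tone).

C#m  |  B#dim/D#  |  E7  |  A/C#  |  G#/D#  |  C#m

i - viio6 - V7/VI - VI6 - V64 - i

C#m has root C#, degree 1 in C# minor, so i.
B#dim/D# has root B#, degree 7 in C# minor, so viio6.
E7: chromatic; E is V of VI, so V7/VI.
A/C# has root A, degree 6 in C# minor, so VI6.
G#/D#: major triad on G# = scale degree 5 → V64.
C#m: minor triad on C# = scale degree 1 → i.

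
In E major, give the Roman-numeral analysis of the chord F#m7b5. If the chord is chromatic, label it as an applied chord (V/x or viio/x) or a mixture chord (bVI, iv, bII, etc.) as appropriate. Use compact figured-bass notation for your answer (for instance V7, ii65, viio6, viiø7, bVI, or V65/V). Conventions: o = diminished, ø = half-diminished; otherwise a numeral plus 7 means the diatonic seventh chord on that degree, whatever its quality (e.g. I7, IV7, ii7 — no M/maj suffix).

Stacked in thirds the chord is F#-A-C-E: a half-diminished seventh chord on F#.
F# is the second degree of E major. This is the half-diminished supertonic seventh, borrowed from the parallel minor.

iiø7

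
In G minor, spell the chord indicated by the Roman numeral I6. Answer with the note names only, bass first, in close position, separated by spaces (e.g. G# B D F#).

B D G

Scale degree 1 in G minor is G; here the chord built on it is altered to a major triad. I6 is the major tonic (Picardy third), borrowed from the parallel major.
So the chord is G-B-D.
With the 6 figure the chord is in first inversion; from the bass B upward in close position it reads B-D-G.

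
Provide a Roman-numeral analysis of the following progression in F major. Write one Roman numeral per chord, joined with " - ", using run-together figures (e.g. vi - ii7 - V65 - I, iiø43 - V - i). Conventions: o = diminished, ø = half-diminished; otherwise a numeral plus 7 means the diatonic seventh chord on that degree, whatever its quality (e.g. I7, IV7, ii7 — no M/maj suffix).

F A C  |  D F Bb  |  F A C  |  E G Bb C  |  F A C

I - IV6 - I - V65 - I

F-A-C: major triad on F = scale degree 1 → I.
D-F-Bb: major triad on Bb = scale degree 4 → IV6.
F-A-C: major triad on F = scale degree 1 → I.
E-G-Bb-C: dominant seventh chord on C = scale degree 5 → V65.
F-A-C has root F, degree 1 in F major, so I.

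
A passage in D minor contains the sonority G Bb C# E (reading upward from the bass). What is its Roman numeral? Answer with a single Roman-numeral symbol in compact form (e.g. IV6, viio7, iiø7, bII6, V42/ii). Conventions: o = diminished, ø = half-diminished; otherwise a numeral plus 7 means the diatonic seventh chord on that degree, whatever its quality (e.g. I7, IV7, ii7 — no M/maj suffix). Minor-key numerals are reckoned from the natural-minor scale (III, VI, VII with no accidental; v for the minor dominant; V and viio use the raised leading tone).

Stacked in thirds the chord is C#-E-G-Bb: a fully diminished seventh chord on C#.
In D minor, C# is the leading tone; the diatonic fully diminished seventh chord there is viio7.
With G in the bass the chord is in second inversion, so the figured bass is 43.

viio43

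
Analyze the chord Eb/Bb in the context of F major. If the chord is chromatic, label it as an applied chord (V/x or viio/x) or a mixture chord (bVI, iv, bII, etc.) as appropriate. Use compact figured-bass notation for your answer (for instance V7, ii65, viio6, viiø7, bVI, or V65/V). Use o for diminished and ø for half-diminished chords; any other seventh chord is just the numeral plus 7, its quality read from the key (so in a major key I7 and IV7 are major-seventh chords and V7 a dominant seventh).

bVII64

Stacked in thirds the chord is Eb-G-Bb: a major triad on Eb.
Eb is the lowered seventh degree of F major (diatonic 7 would be E). This is a major triad on the lowered seventh degree (the subtonic), borrowed from the parallel minor.
With Bb in the bass the chord is in second inversion, so the figured bass is 64.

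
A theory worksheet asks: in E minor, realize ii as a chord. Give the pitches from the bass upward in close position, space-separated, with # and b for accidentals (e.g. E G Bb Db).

F# A C#

ii is the minor supertonic, borrowed from the parallel major (the Dorian ii). In E minor that root is F#.
So the chord is F#-A-C#, a minor triad.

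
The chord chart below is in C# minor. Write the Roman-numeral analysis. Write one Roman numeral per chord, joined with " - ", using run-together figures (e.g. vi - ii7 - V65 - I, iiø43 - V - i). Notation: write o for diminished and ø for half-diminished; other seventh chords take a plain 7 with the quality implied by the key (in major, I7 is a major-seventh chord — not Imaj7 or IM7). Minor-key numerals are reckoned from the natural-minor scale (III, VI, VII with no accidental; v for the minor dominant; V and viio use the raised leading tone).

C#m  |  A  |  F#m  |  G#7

i - VI - iv - V7

C#m: minor triad on C# = scale degree 1 → i.
A has root A, degree 6 in C# minor, so VI.
F#m: minor triad on F# = scale degree 4 → iv.
G#7 has root G#, degree 5 in C# minor, so V7.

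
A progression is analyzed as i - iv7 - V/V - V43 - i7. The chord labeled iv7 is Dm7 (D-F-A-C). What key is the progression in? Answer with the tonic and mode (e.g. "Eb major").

The chord Dm7 is a minor seventh chord rooted on D; its label is iv7.
iv7 on D implies D is the subdominant; that puts the tonic at A, and the lowercase numeral fits minor mode.

A minor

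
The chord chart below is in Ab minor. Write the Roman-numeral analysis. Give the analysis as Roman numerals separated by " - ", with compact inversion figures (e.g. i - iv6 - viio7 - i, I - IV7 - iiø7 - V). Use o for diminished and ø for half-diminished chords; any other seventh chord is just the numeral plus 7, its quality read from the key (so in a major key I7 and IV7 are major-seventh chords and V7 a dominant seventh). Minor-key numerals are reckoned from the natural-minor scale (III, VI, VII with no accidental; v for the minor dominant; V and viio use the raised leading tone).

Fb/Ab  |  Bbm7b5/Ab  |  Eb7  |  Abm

VI6 - iiø42 - V7 - i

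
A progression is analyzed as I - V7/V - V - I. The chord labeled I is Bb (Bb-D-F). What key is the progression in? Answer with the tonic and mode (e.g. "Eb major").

The anchor chord is a major triad on Bb, labeled I.
If Bb is scale degree 1 and the mode makes that degree carry a major triad, the tonic is Bb and the mode is major.

Bb major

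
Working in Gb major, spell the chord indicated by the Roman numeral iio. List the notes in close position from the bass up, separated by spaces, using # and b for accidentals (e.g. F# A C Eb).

Ab Cb Ebb

Scale degree 2 in Gb major is Ab; here the chord built on it is altered to a diminished triad. iio is the diminished supertonic triad, borrowed from the parallel minor.
So the chord is Ab-Cb-Ebb.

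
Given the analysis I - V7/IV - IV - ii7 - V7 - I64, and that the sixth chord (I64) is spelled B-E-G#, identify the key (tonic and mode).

E major

The chord E/B is a major triad rooted on E; its label is I64.
If E is scale degree 1 and the mode makes that degree carry a major triad, the tonic is E and the mode is major.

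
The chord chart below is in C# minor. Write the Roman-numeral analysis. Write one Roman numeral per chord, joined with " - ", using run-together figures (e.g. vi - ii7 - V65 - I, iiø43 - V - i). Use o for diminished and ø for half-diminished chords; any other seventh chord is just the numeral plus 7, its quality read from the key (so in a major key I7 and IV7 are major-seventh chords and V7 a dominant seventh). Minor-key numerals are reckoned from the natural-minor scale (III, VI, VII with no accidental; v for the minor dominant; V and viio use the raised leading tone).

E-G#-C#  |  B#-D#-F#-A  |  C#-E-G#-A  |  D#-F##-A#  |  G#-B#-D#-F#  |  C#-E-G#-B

E-G#-C# has root C#, degree 1 in C# minor, so i6.
B#-D#-F#-A: root B# is the leading tone; fully diminished seventh chord there is viio7.
C#-E-G#-A has root A, degree 6 in C# minor, so VI65.
D#-F##-A# is the secondary dominant of V (major triad on D#): V/V.
G#-B#-D#-F#: root G# is the dominant; dominant seventh chord there is V7.
C#-E-G#-B: minor seventh chord on C# = scale degree 1 → i7.

i6 - viio7 - VI65 - V/V - V7 - i7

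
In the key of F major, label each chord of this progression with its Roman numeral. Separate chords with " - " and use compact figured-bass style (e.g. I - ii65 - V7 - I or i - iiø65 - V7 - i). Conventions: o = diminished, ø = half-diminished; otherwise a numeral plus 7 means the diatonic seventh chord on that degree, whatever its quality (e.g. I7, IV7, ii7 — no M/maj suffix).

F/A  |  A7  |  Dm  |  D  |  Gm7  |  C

I6 - V7/vi - vi - V/ii - ii7 - V

F/A: major triad on F = scale degree 1 → I6.
A7: chromatic; A is V of vi, so V7/vi.
Dm: root D is the submediant; minor triad there is vi.
D: chromatic; D is V of ii, so V/ii.
Gm7: minor seventh chord on G = scale degree 2 → ii7.
C has root C, degree 5 in F major, so V.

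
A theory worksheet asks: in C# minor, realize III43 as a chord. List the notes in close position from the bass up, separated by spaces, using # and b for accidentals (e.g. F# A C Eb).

In C# minor, the third degree is E, and the diatonic chord built there is a major seventh chord.
That chord is spelled E-G#-B-D#.
The figured bass 43 indicates second inversion, placing the fifth (B) in the bass: B-D#-E-G#.

B D# E G#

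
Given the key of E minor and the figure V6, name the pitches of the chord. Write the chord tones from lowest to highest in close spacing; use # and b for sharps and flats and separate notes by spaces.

D# F# B

In E minor, the fifth degree is B. The dominant is major (leading tone raised), so V is a major triad.
That chord is spelled B-D#-F#.
With the 6 figure the chord is in first inversion; from the bass D# upward in close position it reads D#-F#-B.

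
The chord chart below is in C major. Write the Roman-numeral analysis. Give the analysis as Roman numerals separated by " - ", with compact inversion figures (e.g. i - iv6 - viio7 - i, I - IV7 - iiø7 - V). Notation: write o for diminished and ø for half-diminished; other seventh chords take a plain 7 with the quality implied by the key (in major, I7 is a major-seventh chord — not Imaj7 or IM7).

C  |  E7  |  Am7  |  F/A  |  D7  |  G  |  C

C: major triad on C = scale degree 1 → I.
E7: chromatic; E is V of vi, so V7/vi.
Am7: root A is the submediant; minor seventh chord there is vi7.
F/A has root F, degree 4 in C major, so IV6.
D7: a dominant seventh chord on D, the applied dominant of V → V7/V.
G: major triad on G = scale degree 5 → V.
C: root C is the tonic; major triad there is I.

I - V7/vi - vi7 - IV6 - V7/V - V - I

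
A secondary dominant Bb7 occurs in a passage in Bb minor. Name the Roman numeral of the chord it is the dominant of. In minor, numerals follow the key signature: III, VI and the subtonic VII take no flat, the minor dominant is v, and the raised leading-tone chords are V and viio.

The chord is a dominant seventh chord on Bb.
A dominant resolves down a perfect fifth: Bb → Eb. In Bb minor, Eb is scale degree 4, i.e. iv.

iv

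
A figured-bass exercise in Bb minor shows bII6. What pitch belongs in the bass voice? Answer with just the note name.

bII in Bb minor has root Cb; the chord is Cb-Eb-Gb.
The figure 6 means first inversion — the third is in the bass.

Eb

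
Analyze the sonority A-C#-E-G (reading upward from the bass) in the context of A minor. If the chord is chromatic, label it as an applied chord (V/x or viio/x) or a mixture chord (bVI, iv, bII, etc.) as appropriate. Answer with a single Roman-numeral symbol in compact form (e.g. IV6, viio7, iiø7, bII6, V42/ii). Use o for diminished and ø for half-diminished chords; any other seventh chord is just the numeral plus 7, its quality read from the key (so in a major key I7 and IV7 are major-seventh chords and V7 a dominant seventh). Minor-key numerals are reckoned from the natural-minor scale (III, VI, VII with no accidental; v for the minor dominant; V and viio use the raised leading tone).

V7/iv

Stacked in thirds the chord is A-C#-E-G: a dominant seventh chord on A.
A is not a diatonic chord root with this quality in A minor, but it lies a perfect fifth above D (iv), so the chord functions as an applied dominant of iv.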